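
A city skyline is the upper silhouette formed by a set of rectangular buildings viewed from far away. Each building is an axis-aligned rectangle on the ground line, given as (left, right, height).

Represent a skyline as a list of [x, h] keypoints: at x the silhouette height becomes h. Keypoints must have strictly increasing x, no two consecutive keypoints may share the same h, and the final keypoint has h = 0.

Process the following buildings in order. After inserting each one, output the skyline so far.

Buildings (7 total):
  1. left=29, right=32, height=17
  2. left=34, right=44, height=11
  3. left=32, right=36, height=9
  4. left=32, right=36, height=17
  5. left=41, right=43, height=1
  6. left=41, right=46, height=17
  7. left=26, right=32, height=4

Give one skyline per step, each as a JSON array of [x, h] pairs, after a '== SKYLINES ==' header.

== SKYLINES ==
[[29,17],[32,0]]
[[29,17],[32,0],[34,11],[44,0]]
[[29,17],[32,9],[34,11],[44,0]]
[[29,17],[36,11],[44,0]]
[[29,17],[36,11],[44,0]]
[[29,17],[36,11],[41,17],[46,0]]
[[26,4],[29,17],[36,11],[41,17],[46,0]]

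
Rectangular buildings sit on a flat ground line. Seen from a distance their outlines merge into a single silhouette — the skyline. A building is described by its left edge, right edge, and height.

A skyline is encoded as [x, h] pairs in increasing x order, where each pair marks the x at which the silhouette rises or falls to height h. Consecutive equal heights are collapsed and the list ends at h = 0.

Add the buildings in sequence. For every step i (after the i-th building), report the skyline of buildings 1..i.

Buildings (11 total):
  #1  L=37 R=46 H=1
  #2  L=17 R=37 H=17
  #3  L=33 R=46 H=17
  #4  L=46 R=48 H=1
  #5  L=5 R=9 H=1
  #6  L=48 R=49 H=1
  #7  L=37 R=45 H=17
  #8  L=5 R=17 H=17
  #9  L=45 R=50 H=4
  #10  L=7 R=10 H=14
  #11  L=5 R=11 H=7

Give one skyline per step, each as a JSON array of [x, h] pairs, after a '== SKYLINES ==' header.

== SKYLINES ==
[[37,1],[46,0]]
[[17,17],[37,1],[46,0]]
[[17,17],[46,0]]
[[17,17],[46,1],[48,0]]
[[5,1],[9,0],[17,17],[46,1],[48,0]]
[[5,1],[9,0],[17,17],[46,1],[49,0]]
[[5,1],[9,0],[17,17],[46,1],[49,0]]
[[5,17],[46,1],[49,0]]
[[5,17],[46,4],[50,0]]
[[5,17],[46,4],[50,0]]
[[5,17],[46,4],[50,0]]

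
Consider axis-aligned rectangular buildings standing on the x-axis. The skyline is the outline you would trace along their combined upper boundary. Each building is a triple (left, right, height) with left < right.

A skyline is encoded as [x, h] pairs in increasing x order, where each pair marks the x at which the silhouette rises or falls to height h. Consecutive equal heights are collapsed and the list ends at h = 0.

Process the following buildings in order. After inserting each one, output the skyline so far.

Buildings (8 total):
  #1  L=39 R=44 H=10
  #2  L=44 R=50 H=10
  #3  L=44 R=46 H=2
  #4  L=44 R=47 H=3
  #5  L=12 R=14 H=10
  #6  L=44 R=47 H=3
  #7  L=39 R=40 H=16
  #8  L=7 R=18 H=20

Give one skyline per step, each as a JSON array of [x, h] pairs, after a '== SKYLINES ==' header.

== SKYLINES ==
[[39,10],[44,0]]
[[39,10],[50,0]]
[[39,10],[50,0]]
[[39,10],[50,0]]
[[12,10],[14,0],[39,10],[50,0]]
[[12,10],[14,0],[39,10],[50,0]]
[[12,10],[14,0],[39,16],[40,10],[50,0]]
[[7,20],[18,0],[39,16],[40,10],[50,0]]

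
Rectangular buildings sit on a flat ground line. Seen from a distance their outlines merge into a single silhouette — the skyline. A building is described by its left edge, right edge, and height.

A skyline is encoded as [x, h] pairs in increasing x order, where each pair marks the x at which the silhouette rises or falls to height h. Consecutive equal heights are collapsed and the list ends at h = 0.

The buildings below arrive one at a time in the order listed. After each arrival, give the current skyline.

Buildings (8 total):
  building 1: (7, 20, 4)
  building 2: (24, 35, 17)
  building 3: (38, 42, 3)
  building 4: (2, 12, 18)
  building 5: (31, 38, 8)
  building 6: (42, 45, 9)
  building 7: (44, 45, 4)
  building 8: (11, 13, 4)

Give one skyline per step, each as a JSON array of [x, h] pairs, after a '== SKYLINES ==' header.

== SKYLINES ==
[[7,4],[20,0]]
[[7,4],[20,0],[24,17],[35,0]]
[[7,4],[20,0],[24,17],[35,0],[38,3],[42,0]]
[[2,18],[12,4],[20,0],[24,17],[35,0],[38,3],[42,0]]
[[2,18],[12,4],[20,0],[24,17],[35,8],[38,3],[42,0]]
[[2,18],[12,4],[20,0],[24,17],[35,8],[38,3],[42,9],[45,0]]
[[2,18],[12,4],[20,0],[24,17],[35,8],[38,3],[42,9],[45,0]]
[[2,18],[12,4],[20,0],[24,17],[35,8],[38,3],[42,9],[45,0]]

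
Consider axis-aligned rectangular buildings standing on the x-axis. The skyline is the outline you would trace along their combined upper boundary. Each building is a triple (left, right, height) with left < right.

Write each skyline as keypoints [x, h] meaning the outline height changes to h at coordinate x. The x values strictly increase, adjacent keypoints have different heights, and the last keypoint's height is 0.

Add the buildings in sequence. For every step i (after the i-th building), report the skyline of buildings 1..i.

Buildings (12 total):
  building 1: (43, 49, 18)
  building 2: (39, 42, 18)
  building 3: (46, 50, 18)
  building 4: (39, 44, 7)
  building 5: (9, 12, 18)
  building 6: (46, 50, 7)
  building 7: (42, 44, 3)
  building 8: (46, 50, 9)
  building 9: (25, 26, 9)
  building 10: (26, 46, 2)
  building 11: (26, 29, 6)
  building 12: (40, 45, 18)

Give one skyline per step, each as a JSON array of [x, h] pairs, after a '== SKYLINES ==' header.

== SKYLINES ==
[[43,18],[49,0]]
[[39,18],[42,0],[43,18],[49,0]]
[[39,18],[42,0],[43,18],[50,0]]
[[39,18],[42,7],[43,18],[50,0]]
[[9,18],[12,0],[39,18],[42,7],[43,18],[50,0]]
[[9,18],[12,0],[39,18],[42,7],[43,18],[50,0]]
[[9,18],[12,0],[39,18],[42,7],[43,18],[50,0]]
[[9,18],[12,0],[39,18],[42,7],[43,18],[50,0]]
[[9,18],[12,0],[25,9],[26,0],[39,18],[42,7],[43,18],[50,0]]
[[9,18],[12,0],[25,9],[26,2],[39,18],[42,7],[43,18],[50,0]]
[[9,18],[12,0],[25,9],[26,6],[29,2],[39,18],[42,7],[43,18],[50,0]]
[[9,18],[12,0],[25,9],[26,6],[29,2],[39,18],[50,0]]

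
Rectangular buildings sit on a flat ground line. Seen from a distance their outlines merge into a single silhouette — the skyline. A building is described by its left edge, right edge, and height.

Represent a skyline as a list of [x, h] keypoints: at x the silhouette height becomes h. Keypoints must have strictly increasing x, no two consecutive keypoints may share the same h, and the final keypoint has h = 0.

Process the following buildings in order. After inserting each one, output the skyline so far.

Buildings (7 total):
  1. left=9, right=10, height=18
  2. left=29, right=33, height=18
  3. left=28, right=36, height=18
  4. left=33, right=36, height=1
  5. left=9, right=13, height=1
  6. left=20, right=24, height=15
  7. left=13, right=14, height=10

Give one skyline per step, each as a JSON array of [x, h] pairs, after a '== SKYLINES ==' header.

== SKYLINES ==
[[9,18],[10,0]]
[[9,18],[10,0],[29,18],[33,0]]
[[9,18],[10,0],[28,18],[36,0]]
[[9,18],[10,0],[28,18],[36,0]]
[[9,18],[10,1],[13,0],[28,18],[36,0]]
[[9,18],[10,1],[13,0],[20,15],[24,0],[28,18],[36,0]]
[[9,18],[10,1],[13,10],[14,0],[20,15],[24,0],[28,18],[36,0]]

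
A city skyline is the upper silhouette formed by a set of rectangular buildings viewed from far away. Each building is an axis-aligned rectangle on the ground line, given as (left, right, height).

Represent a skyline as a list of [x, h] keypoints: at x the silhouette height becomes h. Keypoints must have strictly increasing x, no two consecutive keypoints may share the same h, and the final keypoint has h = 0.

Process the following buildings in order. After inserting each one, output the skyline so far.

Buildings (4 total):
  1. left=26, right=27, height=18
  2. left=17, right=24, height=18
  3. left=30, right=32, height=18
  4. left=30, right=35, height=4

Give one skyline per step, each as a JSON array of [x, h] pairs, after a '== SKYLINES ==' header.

== SKYLINES ==
[[26,18],[27,0]]
[[17,18],[24,0],[26,18],[27,0]]
[[17,18],[24,0],[26,18],[27,0],[30,18],[32,0]]
[[17,18],[24,0],[26,18],[27,0],[30,18],[32,4],[35,0]]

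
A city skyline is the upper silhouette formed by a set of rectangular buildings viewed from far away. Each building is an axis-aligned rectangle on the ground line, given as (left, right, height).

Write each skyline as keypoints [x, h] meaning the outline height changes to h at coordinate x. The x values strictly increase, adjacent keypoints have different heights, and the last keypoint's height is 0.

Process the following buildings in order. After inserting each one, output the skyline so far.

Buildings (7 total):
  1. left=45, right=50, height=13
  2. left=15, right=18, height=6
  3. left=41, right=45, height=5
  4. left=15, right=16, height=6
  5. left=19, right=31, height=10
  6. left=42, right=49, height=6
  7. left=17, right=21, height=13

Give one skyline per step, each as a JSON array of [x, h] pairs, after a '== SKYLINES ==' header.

== SKYLINES ==
[[45,13],[50,0]]
[[15,6],[18,0],[45,13],[50,0]]
[[15,6],[18,0],[41,5],[45,13],[50,0]]
[[15,6],[18,0],[41,5],[45,13],[50,0]]
[[15,6],[18,0],[19,10],[31,0],[41,5],[45,13],[50,0]]
[[15,6],[18,0],[19,10],[31,0],[41,5],[42,6],[45,13],[50,0]]
[[15,6],[17,13],[21,10],[31,0],[41,5],[42,6],[45,13],[50,0]]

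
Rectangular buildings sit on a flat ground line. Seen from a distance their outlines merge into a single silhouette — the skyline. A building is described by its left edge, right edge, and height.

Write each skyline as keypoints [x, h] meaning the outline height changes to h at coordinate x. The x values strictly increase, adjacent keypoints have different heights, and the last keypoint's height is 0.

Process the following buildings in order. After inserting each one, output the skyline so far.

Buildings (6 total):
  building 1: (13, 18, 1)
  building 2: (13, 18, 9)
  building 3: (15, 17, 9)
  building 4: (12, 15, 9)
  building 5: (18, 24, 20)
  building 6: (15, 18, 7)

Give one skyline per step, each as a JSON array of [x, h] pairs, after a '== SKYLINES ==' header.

== SKYLINES ==
[[13,1],[18,0]]
[[13,9],[18,0]]
[[13,9],[18,0]]
[[12,9],[18,0]]
[[12,9],[18,20],[24,0]]
[[12,9],[18,20],[24,0]]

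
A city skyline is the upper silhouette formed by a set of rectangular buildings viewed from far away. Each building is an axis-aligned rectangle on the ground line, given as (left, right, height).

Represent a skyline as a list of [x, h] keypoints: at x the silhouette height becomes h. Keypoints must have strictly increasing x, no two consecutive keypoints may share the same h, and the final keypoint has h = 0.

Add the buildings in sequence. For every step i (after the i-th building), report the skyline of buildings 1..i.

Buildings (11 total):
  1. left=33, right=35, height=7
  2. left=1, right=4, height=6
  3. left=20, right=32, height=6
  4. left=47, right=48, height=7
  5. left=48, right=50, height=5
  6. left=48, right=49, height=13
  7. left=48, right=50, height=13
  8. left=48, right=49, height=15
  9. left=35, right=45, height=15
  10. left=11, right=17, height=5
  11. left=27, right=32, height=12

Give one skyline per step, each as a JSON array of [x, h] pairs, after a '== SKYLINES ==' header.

== SKYLINES ==
[[33,7],[35,0]]
[[1,6],[4,0],[33,7],[35,0]]
[[1,6],[4,0],[20,6],[32,0],[33,7],[35,0]]
[[1,6],[4,0],[20,6],[32,0],[33,7],[35,0],[47,7],[48,0]]
[[1,6],[4,0],[20,6],[32,0],[33,7],[35,0],[47,7],[48,5],[50,0]]
[[1,6],[4,0],[20,6],[32,0],[33,7],[35,0],[47,7],[48,13],[49,5],[50,0]]
[[1,6],[4,0],[20,6],[32,0],[33,7],[35,0],[47,7],[48,13],[50,0]]
[[1,6],[4,0],[20,6],[32,0],[33,7],[35,0],[47,7],[48,15],[49,13],[50,0]]
[[1,6],[4,0],[20,6],[32,0],[33,7],[35,15],[45,0],[47,7],[48,15],[49,13],[50,0]]
[[1,6],[4,0],[11,5],[17,0],[20,6],[32,0],[33,7],[35,15],[45,0],[47,7],[48,15],[49,13],[50,0]]
[[1,6],[4,0],[11,5],[17,0],[20,6],[27,12],[32,0],[33,7],[35,15],[45,0],[47,7],[48,15],[49,13],[50,0]]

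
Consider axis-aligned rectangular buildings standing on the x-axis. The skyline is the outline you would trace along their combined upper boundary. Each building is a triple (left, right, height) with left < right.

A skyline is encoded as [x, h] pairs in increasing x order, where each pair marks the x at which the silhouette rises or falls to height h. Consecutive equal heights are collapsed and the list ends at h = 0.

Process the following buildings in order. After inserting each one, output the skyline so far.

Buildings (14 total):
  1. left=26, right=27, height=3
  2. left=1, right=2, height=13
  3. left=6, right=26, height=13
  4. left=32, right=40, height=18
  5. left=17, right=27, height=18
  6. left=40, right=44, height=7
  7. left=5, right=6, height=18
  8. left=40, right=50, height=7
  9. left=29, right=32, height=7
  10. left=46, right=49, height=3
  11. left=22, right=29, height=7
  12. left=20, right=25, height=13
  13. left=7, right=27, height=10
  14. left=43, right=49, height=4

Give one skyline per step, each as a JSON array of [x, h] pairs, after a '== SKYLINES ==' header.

== SKYLINES ==
[[26,3],[27,0]]
[[1,13],[2,0],[26,3],[27,0]]
[[1,13],[2,0],[6,13],[26,3],[27,0]]
[[1,13],[2,0],[6,13],[26,3],[27,0],[32,18],[40,0]]
[[1,13],[2,0],[6,13],[17,18],[27,0],[32,18],[40,0]]
[[1,13],[2,0],[6,13],[17,18],[27,0],[32,18],[40,7],[44,0]]
[[1,13],[2,0],[5,18],[6,13],[17,18],[27,0],[32,18],[40,7],[44,0]]
[[1,13],[2,0],[5,18],[6,13],[17,18],[27,0],[32,18],[40,7],[50,0]]
[[1,13],[2,0],[5,18],[6,13],[17,18],[27,0],[29,7],[32,18],[40,7],[50,0]]
[[1,13],[2,0],[5,18],[6,13],[17,18],[27,0],[29,7],[32,18],[40,7],[50,0]]
[[1,13],[2,0],[5,18],[6,13],[17,18],[27,7],[32,18],[40,7],[50,0]]
[[1,13],[2,0],[5,18],[6,13],[17,18],[27,7],[32,18],[40,7],[50,0]]
[[1,13],[2,0],[5,18],[6,13],[17,18],[27,7],[32,18],[40,7],[50,0]]
[[1,13],[2,0],[5,18],[6,13],[17,18],[27,7],[32,18],[40,7],[50,0]]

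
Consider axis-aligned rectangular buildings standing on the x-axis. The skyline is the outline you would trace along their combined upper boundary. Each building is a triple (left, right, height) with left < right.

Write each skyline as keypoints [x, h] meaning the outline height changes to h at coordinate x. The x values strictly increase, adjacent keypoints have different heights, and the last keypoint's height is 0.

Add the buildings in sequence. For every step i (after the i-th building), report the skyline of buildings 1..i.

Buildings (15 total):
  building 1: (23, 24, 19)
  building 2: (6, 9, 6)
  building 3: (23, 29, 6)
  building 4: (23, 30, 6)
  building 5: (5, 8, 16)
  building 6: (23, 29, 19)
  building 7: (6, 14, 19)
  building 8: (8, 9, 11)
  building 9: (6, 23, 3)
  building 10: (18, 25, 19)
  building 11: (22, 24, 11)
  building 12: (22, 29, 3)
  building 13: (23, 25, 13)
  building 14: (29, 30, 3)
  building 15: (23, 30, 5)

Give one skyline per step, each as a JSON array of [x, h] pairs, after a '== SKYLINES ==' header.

== SKYLINES ==
[[23,19],[24,0]]
[[6,6],[9,0],[23,19],[24,0]]
[[6,6],[9,0],[23,19],[24,6],[29,0]]
[[6,6],[9,0],[23,19],[24,6],[30,0]]
[[5,16],[8,6],[9,0],[23,19],[24,6],[30,0]]
[[5,16],[8,6],[9,0],[23,19],[29,6],[30,0]]
[[5,16],[6,19],[14,0],[23,19],[29,6],[30,0]]
[[5,16],[6,19],[14,0],[23,19],[29,6],[30,0]]
[[5,16],[6,19],[14,3],[23,19],[29,6],[30,0]]
[[5,16],[6,19],[14,3],[18,19],[29,6],[30,0]]
[[5,16],[6,19],[14,3],[18,19],[29,6],[30,0]]
[[5,16],[6,19],[14,3],[18,19],[29,6],[30,0]]
[[5,16],[6,19],[14,3],[18,19],[29,6],[30,0]]
[[5,16],[6,19],[14,3],[18,19],[29,6],[30,0]]
[[5,16],[6,19],[14,3],[18,19],[29,6],[30,0]]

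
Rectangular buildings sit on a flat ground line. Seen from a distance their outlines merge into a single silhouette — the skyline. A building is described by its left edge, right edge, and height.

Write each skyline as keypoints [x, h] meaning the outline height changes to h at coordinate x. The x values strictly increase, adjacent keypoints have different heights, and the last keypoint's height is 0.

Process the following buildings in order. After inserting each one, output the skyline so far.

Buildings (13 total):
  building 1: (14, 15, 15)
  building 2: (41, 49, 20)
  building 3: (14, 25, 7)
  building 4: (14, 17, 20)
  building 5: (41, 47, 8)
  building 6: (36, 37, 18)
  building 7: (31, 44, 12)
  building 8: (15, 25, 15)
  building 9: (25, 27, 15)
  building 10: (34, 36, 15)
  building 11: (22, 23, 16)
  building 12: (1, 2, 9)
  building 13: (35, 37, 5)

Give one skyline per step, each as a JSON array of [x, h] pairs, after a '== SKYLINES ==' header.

== SKYLINES ==
[[14,15],[15,0]]
[[14,15],[15,0],[41,20],[49,0]]
[[14,15],[15,7],[25,0],[41,20],[49,0]]
[[14,20],[17,7],[25,0],[41,20],[49,0]]
[[14,20],[17,7],[25,0],[41,20],[49,0]]
[[14,20],[17,7],[25,0],[36,18],[37,0],[41,20],[49,0]]
[[14,20],[17,7],[25,0],[31,12],[36,18],[37,12],[41,20],[49,0]]
[[14,20],[17,15],[25,0],[31,12],[36,18],[37,12],[41,20],[49,0]]
[[14,20],[17,15],[27,0],[31,12],[36,18],[37,12],[41,20],[49,0]]
[[14,20],[17,15],[27,0],[31,12],[34,15],[36,18],[37,12],[41,20],[49,0]]
[[14,20],[17,15],[22,16],[23,15],[27,0],[31,12],[34,15],[36,18],[37,12],[41,20],[49,0]]
[[1,9],[2,0],[14,20],[17,15],[22,16],[23,15],[27,0],[31,12],[34,15],[36,18],[37,12],[41,20],[49,0]]
[[1,9],[2,0],[14,20],[17,15],[22,16],[23,15],[27,0],[31,12],[34,15],[36,18],[37,12],[41,20],[49,0]]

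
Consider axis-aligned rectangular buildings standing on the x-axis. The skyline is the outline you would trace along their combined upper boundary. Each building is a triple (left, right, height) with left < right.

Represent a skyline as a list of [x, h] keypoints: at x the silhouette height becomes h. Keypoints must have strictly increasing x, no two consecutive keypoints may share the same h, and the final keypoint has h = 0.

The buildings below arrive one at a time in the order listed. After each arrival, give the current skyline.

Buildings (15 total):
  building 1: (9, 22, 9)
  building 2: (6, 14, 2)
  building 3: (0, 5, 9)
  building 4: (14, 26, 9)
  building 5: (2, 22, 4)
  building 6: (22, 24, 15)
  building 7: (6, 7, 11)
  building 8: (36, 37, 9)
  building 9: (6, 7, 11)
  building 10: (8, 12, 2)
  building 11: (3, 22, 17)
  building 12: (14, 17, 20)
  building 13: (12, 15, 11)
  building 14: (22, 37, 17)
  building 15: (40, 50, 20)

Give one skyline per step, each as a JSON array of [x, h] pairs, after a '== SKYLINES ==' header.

== SKYLINES ==
[[9,9],[22,0]]
[[6,2],[9,9],[22,0]]
[[0,9],[5,0],[6,2],[9,9],[22,0]]
[[0,9],[5,0],[6,2],[9,9],[26,0]]
[[0,9],[5,4],[9,9],[26,0]]
[[0,9],[5,4],[9,9],[22,15],[24,9],[26,0]]
[[0,9],[5,4],[6,11],[7,4],[9,9],[22,15],[24,9],[26,0]]
[[0,9],[5,4],[6,11],[7,4],[9,9],[22,15],[24,9],[26,0],[36,9],[37,0]]
[[0,9],[5,4],[6,11],[7,4],[9,9],[22,15],[24,9],[26,0],[36,9],[37,0]]
[[0,9],[5,4],[6,11],[7,4],[9,9],[22,15],[24,9],[26,0],[36,9],[37,0]]
[[0,9],[3,17],[22,15],[24,9],[26,0],[36,9],[37,0]]
[[0,9],[3,17],[14,20],[17,17],[22,15],[24,9],[26,0],[36,9],[37,0]]
[[0,9],[3,17],[14,20],[17,17],[22,15],[24,9],[26,0],[36,9],[37,0]]
[[0,9],[3,17],[14,20],[17,17],[37,0]]
[[0,9],[3,17],[14,20],[17,17],[37,0],[40,20],[50,0]]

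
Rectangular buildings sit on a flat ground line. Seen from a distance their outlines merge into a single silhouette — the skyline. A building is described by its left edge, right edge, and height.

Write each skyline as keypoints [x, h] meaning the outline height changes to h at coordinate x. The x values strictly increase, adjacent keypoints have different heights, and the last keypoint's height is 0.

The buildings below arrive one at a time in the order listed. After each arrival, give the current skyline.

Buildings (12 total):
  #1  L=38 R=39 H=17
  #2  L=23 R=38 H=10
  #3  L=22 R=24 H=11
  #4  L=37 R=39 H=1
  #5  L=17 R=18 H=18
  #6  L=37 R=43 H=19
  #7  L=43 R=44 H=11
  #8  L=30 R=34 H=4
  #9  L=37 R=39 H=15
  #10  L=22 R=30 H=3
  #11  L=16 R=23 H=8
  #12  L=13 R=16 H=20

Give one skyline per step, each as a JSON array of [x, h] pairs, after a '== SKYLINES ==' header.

== SKYLINES ==
[[38,17],[39,0]]
[[23,10],[38,17],[39,0]]
[[22,11],[24,10],[38,17],[39,0]]
[[22,11],[24,10],[38,17],[39,0]]
[[17,18],[18,0],[22,11],[24,10],[38,17],[39,0]]
[[17,18],[18,0],[22,11],[24,10],[37,19],[43,0]]
[[17,18],[18,0],[22,11],[24,10],[37,19],[43,11],[44,0]]
[[17,18],[18,0],[22,11],[24,10],[37,19],[43,11],[44,0]]
[[17,18],[18,0],[22,11],[24,10],[37,19],[43,11],[44,0]]
[[17,18],[18,0],[22,11],[24,10],[37,19],[43,11],[44,0]]
[[16,8],[17,18],[18,8],[22,11],[24,10],[37,19],[43,11],[44,0]]
[[13,20],[16,8],[17,18],[18,8],[22,11],[24,10],[37,19],[43,11],[44,0]]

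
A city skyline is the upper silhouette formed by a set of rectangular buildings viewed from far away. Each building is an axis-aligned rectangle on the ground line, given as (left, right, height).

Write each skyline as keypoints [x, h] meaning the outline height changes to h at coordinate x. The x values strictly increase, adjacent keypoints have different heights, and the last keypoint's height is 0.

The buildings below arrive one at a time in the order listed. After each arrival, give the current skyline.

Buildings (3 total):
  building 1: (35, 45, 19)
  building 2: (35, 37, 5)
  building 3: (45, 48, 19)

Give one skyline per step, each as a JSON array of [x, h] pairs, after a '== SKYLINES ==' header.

== SKYLINES ==
[[35,19],[45,0]]
[[35,19],[45,0]]
[[35,19],[48,0]]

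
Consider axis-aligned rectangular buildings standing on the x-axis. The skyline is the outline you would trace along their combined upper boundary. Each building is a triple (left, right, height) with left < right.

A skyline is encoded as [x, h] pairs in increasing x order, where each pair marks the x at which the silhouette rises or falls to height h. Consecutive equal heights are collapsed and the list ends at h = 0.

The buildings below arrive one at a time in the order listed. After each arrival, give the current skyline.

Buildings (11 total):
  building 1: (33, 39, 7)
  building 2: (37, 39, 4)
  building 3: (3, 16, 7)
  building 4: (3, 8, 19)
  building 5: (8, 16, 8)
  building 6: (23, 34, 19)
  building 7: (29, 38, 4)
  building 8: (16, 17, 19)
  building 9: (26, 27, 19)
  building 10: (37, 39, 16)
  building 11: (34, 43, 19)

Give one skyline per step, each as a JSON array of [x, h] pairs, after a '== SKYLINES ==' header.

== SKYLINES ==
[[33,7],[39,0]]
[[33,7],[39,0]]
[[3,7],[16,0],[33,7],[39,0]]
[[3,19],[8,7],[16,0],[33,7],[39,0]]
[[3,19],[8,8],[16,0],[33,7],[39,0]]
[[3,19],[8,8],[16,0],[23,19],[34,7],[39,0]]
[[3,19],[8,8],[16,0],[23,19],[34,7],[39,0]]
[[3,19],[8,8],[16,19],[17,0],[23,19],[34,7],[39,0]]
[[3,19],[8,8],[16,19],[17,0],[23,19],[34,7],[39,0]]
[[3,19],[8,8],[16,19],[17,0],[23,19],[34,7],[37,16],[39,0]]
[[3,19],[8,8],[16,19],[17,0],[23,19],[43,0]]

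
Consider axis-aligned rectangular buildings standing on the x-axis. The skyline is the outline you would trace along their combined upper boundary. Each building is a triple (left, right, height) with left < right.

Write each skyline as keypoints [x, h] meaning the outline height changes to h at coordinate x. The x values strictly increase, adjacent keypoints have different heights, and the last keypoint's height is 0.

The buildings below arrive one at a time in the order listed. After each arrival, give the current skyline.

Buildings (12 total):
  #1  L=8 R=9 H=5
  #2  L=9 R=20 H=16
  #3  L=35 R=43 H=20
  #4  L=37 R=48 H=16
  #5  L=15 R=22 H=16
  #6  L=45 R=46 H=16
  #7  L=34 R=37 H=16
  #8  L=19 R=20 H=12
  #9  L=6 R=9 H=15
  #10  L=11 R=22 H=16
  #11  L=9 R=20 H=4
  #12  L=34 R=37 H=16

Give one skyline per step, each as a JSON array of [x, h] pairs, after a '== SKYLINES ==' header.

== SKYLINES ==
[[8,5],[9,0]]
[[8,5],[9,16],[20,0]]
[[8,5],[9,16],[20,0],[35,20],[43,0]]
[[8,5],[9,16],[20,0],[35,20],[43,16],[48,0]]
[[8,5],[9,16],[22,0],[35,20],[43,16],[48,0]]
[[8,5],[9,16],[22,0],[35,20],[43,16],[48,0]]
[[8,5],[9,16],[22,0],[34,16],[35,20],[43,16],[48,0]]
[[8,5],[9,16],[22,0],[34,16],[35,20],[43,16],[48,0]]
[[6,15],[9,16],[22,0],[34,16],[35,20],[43,16],[48,0]]
[[6,15],[9,16],[22,0],[34,16],[35,20],[43,16],[48,0]]
[[6,15],[9,16],[22,0],[34,16],[35,20],[43,16],[48,0]]
[[6,15],[9,16],[22,0],[34,16],[35,20],[43,16],[48,0]]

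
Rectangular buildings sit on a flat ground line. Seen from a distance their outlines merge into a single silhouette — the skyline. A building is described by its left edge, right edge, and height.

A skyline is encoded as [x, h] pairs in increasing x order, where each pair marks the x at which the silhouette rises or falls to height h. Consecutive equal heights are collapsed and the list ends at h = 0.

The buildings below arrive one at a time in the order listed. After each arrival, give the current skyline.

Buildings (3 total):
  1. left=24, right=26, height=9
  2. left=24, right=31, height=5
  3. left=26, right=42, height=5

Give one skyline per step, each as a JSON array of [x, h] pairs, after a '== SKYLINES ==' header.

== SKYLINES ==
[[24,9],[26,0]]
[[24,9],[26,5],[31,0]]
[[24,9],[26,5],[42,0]]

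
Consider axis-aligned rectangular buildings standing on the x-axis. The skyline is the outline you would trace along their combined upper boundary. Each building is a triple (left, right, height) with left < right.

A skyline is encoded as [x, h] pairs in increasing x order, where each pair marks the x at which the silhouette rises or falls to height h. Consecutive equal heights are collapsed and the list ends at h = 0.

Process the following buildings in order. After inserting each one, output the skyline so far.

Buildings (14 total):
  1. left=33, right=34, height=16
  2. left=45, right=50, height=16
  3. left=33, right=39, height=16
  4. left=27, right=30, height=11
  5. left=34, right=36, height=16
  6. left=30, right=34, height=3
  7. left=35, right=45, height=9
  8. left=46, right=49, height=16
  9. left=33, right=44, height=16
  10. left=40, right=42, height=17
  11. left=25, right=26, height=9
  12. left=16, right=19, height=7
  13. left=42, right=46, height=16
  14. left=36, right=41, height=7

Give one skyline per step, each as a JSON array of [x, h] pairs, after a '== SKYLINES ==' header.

== SKYLINES ==
[[33,16],[34,0]]
[[33,16],[34,0],[45,16],[50,0]]
[[33,16],[39,0],[45,16],[50,0]]
[[27,11],[30,0],[33,16],[39,0],[45,16],[50,0]]
[[27,11],[30,0],[33,16],[39,0],[45,16],[50,0]]
[[27,11],[30,3],[33,16],[39,0],[45,16],[50,0]]
[[27,11],[30,3],[33,16],[39,9],[45,16],[50,0]]
[[27,11],[30,3],[33,16],[39,9],[45,16],[50,0]]
[[27,11],[30,3],[33,16],[44,9],[45,16],[50,0]]
[[27,11],[30,3],[33,16],[40,17],[42,16],[44,9],[45,16],[50,0]]
[[25,9],[26,0],[27,11],[30,3],[33,16],[40,17],[42,16],[44,9],[45,16],[50,0]]
[[16,7],[19,0],[25,9],[26,0],[27,11],[30,3],[33,16],[40,17],[42,16],[44,9],[45,16],[50,0]]
[[16,7],[19,0],[25,9],[26,0],[27,11],[30,3],[33,16],[40,17],[42,16],[50,0]]
[[16,7],[19,0],[25,9],[26,0],[27,11],[30,3],[33,16],[40,17],[42,16],[50,0]]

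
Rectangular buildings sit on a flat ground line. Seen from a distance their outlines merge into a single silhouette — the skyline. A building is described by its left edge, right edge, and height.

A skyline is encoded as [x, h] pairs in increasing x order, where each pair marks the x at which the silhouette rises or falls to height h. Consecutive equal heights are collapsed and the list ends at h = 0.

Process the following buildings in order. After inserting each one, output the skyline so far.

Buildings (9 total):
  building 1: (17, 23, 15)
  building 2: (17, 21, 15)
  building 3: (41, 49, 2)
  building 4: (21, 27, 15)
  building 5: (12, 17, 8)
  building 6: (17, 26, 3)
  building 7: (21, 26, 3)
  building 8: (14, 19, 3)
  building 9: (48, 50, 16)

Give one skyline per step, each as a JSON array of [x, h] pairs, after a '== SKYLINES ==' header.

== SKYLINES ==
[[17,15],[23,0]]
[[17,15],[23,0]]
[[17,15],[23,0],[41,2],[49,0]]
[[17,15],[27,0],[41,2],[49,0]]
[[12,8],[17,15],[27,0],[41,2],[49,0]]
[[12,8],[17,15],[27,0],[41,2],[49,0]]
[[12,8],[17,15],[27,0],[41,2],[49,0]]
[[12,8],[17,15],[27,0],[41,2],[49,0]]
[[12,8],[17,15],[27,0],[41,2],[48,16],[50,0]]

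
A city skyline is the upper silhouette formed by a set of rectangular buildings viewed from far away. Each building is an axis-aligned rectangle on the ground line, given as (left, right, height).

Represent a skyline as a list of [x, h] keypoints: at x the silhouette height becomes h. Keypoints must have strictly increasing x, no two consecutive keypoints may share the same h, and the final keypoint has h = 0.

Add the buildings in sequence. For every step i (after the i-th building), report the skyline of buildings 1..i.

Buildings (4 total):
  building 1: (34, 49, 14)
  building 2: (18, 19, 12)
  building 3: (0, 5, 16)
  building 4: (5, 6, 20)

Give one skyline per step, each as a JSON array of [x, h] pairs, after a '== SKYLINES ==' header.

== SKYLINES ==
[[34,14],[49,0]]
[[18,12],[19,0],[34,14],[49,0]]
[[0,16],[5,0],[18,12],[19,0],[34,14],[49,0]]
[[0,16],[5,20],[6,0],[18,12],[19,0],[34,14],[49,0]]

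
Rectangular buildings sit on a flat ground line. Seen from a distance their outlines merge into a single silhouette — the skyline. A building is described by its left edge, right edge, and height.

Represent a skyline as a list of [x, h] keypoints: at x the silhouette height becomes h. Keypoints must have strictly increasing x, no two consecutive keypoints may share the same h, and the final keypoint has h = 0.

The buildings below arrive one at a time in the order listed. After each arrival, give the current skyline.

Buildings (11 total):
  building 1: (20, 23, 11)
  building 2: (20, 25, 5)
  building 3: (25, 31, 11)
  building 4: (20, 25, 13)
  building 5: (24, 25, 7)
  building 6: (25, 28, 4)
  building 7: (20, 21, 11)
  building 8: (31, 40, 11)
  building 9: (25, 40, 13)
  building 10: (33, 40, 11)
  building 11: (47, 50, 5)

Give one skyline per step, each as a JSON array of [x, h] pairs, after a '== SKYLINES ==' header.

== SKYLINES ==
[[20,11],[23,0]]
[[20,11],[23,5],[25,0]]
[[20,11],[23,5],[25,11],[31,0]]
[[20,13],[25,11],[31,0]]
[[20,13],[25,11],[31,0]]
[[20,13],[25,11],[31,0]]
[[20,13],[25,11],[31,0]]
[[20,13],[25,11],[40,0]]
[[20,13],[40,0]]
[[20,13],[40,0]]
[[20,13],[40,0],[47,5],[50,0]]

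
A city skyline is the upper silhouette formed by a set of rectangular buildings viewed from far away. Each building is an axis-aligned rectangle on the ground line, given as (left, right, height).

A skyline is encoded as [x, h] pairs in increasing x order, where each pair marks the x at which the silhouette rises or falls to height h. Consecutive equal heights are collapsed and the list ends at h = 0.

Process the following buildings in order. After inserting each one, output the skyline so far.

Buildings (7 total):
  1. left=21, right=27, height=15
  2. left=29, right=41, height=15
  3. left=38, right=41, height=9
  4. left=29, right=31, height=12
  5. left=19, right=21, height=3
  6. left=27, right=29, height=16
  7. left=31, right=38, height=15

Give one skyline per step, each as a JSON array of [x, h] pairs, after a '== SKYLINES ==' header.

== SKYLINES ==
[[21,15],[27,0]]
[[21,15],[27,0],[29,15],[41,0]]
[[21,15],[27,0],[29,15],[41,0]]
[[21,15],[27,0],[29,15],[41,0]]
[[19,3],[21,15],[27,0],[29,15],[41,0]]
[[19,3],[21,15],[27,16],[29,15],[41,0]]
[[19,3],[21,15],[27,16],[29,15],[41,0]]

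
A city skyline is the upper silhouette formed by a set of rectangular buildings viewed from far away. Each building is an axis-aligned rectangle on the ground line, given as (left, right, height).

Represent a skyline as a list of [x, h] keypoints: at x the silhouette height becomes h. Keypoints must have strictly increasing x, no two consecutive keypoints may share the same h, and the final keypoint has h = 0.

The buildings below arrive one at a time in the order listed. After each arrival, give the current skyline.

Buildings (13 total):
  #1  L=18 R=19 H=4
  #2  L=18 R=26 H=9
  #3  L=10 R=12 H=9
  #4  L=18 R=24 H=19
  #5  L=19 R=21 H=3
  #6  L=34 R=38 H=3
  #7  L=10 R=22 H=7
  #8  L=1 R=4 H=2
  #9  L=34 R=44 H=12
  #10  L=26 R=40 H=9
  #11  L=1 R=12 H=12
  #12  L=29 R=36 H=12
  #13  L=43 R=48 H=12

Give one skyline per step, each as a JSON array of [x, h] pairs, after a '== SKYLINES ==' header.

== SKYLINES ==
[[18,4],[19,0]]
[[18,9],[26,0]]
[[10,9],[12,0],[18,9],[26,0]]
[[10,9],[12,0],[18,19],[24,9],[26,0]]
[[10,9],[12,0],[18,19],[24,9],[26,0]]
[[10,9],[12,0],[18,19],[24,9],[26,0],[34,3],[38,0]]
[[10,9],[12,7],[18,19],[24,9],[26,0],[34,3],[38,0]]
[[1,2],[4,0],[10,9],[12,7],[18,19],[24,9],[26,0],[34,3],[38,0]]
[[1,2],[4,0],[10,9],[12,7],[18,19],[24,9],[26,0],[34,12],[44,0]]
[[1,2],[4,0],[10,9],[12,7],[18,19],[24,9],[34,12],[44,0]]
[[1,12],[12,7],[18,19],[24,9],[34,12],[44,0]]
[[1,12],[12,7],[18,19],[24,9],[29,12],[44,0]]
[[1,12],[12,7],[18,19],[24,9],[29,12],[48,0]]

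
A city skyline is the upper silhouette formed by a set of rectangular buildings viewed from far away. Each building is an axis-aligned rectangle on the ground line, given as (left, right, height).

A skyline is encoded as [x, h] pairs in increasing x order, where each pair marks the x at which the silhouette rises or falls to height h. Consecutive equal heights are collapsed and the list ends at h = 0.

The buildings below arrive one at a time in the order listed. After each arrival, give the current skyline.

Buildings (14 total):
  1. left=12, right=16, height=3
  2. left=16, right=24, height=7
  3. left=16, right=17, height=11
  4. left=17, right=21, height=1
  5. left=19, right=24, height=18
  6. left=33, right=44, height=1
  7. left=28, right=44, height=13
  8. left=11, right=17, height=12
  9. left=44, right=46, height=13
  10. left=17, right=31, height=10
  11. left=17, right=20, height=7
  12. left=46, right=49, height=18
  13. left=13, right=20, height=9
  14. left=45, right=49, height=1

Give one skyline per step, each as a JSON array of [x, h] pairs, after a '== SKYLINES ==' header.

== SKYLINES ==
[[12,3],[16,0]]
[[12,3],[16,7],[24,0]]
[[12,3],[16,11],[17,7],[24,0]]
[[12,3],[16,11],[17,7],[24,0]]
[[12,3],[16,11],[17,7],[19,18],[24,0]]
[[12,3],[16,11],[17,7],[19,18],[24,0],[33,1],[44,0]]
[[12,3],[16,11],[17,7],[19,18],[24,0],[28,13],[44,0]]
[[11,12],[17,7],[19,18],[24,0],[28,13],[44,0]]
[[11,12],[17,7],[19,18],[24,0],[28,13],[46,0]]
[[11,12],[17,10],[19,18],[24,10],[28,13],[46,0]]
[[11,12],[17,10],[19,18],[24,10],[28,13],[46,0]]
[[11,12],[17,10],[19,18],[24,10],[28,13],[46,18],[49,0]]
[[11,12],[17,10],[19,18],[24,10],[28,13],[46,18],[49,0]]
[[11,12],[17,10],[19,18],[24,10],[28,13],[46,18],[49,0]]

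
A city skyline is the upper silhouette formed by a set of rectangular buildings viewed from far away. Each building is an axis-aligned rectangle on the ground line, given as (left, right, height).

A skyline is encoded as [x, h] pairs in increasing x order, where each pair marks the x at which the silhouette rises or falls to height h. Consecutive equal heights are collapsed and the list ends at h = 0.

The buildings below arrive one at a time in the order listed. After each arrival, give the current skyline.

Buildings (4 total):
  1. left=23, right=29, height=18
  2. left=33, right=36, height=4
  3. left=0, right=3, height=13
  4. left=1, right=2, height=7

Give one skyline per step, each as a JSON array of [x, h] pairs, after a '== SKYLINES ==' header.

== SKYLINES ==
[[23,18],[29,0]]
[[23,18],[29,0],[33,4],[36,0]]
[[0,13],[3,0],[23,18],[29,0],[33,4],[36,0]]
[[0,13],[3,0],[23,18],[29,0],[33,4],[36,0]]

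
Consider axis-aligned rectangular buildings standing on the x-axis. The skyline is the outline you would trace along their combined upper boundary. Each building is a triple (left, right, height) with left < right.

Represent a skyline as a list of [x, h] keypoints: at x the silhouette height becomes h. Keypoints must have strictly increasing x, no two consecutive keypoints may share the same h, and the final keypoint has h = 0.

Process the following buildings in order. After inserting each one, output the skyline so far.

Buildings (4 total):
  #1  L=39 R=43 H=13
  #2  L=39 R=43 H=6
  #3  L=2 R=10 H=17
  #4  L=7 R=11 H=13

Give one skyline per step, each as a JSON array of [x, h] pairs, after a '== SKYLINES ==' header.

== SKYLINES ==
[[39,13],[43,0]]
[[39,13],[43,0]]
[[2,17],[10,0],[39,13],[43,0]]
[[2,17],[10,13],[11,0],[39,13],[43,0]]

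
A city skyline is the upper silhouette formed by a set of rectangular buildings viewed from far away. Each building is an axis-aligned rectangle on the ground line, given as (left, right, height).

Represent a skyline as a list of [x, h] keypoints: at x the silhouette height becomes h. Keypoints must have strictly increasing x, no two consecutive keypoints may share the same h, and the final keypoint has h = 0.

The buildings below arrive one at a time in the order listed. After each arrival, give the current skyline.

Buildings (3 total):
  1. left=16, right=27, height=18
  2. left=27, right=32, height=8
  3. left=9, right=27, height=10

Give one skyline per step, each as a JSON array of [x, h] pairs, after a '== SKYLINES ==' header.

== SKYLINES ==
[[16,18],[27,0]]
[[16,18],[27,8],[32,0]]
[[9,10],[16,18],[27,8],[32,0]]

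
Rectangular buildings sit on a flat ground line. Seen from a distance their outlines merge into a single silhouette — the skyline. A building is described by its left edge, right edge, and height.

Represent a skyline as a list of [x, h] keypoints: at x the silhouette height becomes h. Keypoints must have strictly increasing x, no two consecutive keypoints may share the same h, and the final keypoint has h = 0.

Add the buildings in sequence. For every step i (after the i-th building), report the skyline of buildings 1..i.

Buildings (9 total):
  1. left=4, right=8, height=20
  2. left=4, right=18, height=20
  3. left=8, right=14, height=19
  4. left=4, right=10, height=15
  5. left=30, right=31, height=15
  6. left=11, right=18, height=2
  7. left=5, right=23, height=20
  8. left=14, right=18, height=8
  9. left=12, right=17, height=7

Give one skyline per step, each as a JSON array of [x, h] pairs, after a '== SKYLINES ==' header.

== SKYLINES ==
[[4,20],[8,0]]
[[4,20],[18,0]]
[[4,20],[18,0]]
[[4,20],[18,0]]
[[4,20],[18,0],[30,15],[31,0]]
[[4,20],[18,0],[30,15],[31,0]]
[[4,20],[23,0],[30,15],[31,0]]
[[4,20],[23,0],[30,15],[31,0]]
[[4,20],[23,0],[30,15],[31,0]]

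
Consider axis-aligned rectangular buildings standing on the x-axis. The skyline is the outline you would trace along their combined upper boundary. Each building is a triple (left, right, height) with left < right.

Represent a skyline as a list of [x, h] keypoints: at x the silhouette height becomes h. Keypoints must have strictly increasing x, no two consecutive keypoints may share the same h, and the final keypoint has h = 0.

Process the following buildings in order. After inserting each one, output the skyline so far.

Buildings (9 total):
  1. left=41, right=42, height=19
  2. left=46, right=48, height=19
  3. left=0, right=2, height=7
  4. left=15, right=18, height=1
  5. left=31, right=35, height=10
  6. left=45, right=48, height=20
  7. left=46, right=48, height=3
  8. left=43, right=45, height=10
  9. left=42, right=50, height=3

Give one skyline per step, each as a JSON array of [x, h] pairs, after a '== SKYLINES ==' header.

== SKYLINES ==
[[41,19],[42,0]]
[[41,19],[42,0],[46,19],[48,0]]
[[0,7],[2,0],[41,19],[42,0],[46,19],[48,0]]
[[0,7],[2,0],[15,1],[18,0],[41,19],[42,0],[46,19],[48,0]]
[[0,7],[2,0],[15,1],[18,0],[31,10],[35,0],[41,19],[42,0],[46,19],[48,0]]
[[0,7],[2,0],[15,1],[18,0],[31,10],[35,0],[41,19],[42,0],[45,20],[48,0]]
[[0,7],[2,0],[15,1],[18,0],[31,10],[35,0],[41,19],[42,0],[45,20],[48,0]]
[[0,7],[2,0],[15,1],[18,0],[31,10],[35,0],[41,19],[42,0],[43,10],[45,20],[48,0]]
[[0,7],[2,0],[15,1],[18,0],[31,10],[35,0],[41,19],[42,3],[43,10],[45,20],[48,3],[50,0]]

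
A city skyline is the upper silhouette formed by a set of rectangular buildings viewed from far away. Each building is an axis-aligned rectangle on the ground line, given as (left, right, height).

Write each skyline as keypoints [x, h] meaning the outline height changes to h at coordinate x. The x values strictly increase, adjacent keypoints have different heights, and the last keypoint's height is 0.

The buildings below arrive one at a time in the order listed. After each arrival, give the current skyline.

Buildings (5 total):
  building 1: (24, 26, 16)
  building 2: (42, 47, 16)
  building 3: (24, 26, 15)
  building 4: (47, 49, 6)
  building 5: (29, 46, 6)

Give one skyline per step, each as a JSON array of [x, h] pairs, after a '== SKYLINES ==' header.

== SKYLINES ==
[[24,16],[26,0]]
[[24,16],[26,0],[42,16],[47,0]]
[[24,16],[26,0],[42,16],[47,0]]
[[24,16],[26,0],[42,16],[47,6],[49,0]]
[[24,16],[26,0],[29,6],[42,16],[47,6],[49,0]]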